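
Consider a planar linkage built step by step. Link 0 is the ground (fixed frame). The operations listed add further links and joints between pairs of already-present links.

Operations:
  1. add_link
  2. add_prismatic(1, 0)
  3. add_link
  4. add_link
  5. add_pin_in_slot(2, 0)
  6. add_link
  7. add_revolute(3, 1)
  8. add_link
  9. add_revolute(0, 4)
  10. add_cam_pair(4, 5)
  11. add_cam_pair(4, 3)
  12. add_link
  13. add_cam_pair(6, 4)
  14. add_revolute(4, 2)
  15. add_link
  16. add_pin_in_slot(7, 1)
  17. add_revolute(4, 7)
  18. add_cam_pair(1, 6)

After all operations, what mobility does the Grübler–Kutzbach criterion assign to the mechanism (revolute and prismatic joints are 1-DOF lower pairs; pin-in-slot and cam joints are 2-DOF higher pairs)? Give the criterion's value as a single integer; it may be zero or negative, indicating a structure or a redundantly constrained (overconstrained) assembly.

L=1 J1=0 J2=0
add link → L=2 J1=0 J2=0
P@1,0 dof=1 J1 → L=2 J1=1 J2=0
add link → L=3 J1=1 J2=0
add link → L=4 J1=1 J2=0
PS@2,0 dof=2 J2 → L=4 J1=1 J2=1
add link → L=5 J1=1 J2=1
R@3,1 dof=1 J1 → L=5 J1=2 J2=1
add link → L=6 J1=2 J2=1
R@0,4 dof=1 J1 → L=6 J1=3 J2=1
C@4,5 dof=2 J2 → L=6 J1=3 J2=2
C@4,3 dof=2 J2 → L=6 J1=3 J2=3
add link → L=7 J1=3 J2=3
C@6,4 dof=2 J2 → L=7 J1=3 J2=4
R@4,2 dof=1 J1 → L=7 J1=4 J2=4
add link → L=8 J1=4 J2=4
PS@7,1 dof=2 J2 → L=8 J1=4 J2=5
R@4,7 dof=1 J1 → L=8 J1=5 J2=5
C@1,6 dof=2 J2 → L=8 J1=5 J2=6
M=3(L−1)−2J1−J2=3·7−2·5−6=5

M = 5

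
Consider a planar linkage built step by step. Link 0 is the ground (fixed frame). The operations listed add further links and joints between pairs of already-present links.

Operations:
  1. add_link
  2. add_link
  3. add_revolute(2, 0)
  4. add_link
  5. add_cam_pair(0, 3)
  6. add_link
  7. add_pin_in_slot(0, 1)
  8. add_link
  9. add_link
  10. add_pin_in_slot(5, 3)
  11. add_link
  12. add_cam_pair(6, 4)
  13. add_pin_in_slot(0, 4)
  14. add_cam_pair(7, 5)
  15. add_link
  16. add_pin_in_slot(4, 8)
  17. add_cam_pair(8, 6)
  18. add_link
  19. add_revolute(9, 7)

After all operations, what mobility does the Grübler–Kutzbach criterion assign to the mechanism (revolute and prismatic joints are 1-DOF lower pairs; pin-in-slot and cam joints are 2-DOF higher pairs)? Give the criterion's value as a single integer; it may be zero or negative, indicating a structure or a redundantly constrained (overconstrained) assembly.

M = 15

L=1 J1=0 J2=0
add link → L=2 J1=0 J2=0
add link → L=3 J1=0 J2=0
R@2,0 dof=1 J1 → L=3 J1=1 J2=0
add link → L=4 J1=1 J2=0
C@0,3 dof=2 J2 → L=4 J1=1 J2=1
add link → L=5 J1=1 J2=1
PS@0,1 dof=2 J2 → L=5 J1=1 J2=2
add link → L=6 J1=1 J2=2
add link → L=7 J1=1 J2=2
PS@5,3 dof=2 J2 → L=7 J1=1 J2=3
add link → L=8 J1=1 J2=3
C@6,4 dof=2 J2 → L=8 J1=1 J2=4
PS@0,4 dof=2 J2 → L=8 J1=1 J2=5
C@7,5 dof=2 J2 → L=8 J1=1 J2=6
add link → L=9 J1=1 J2=6
PS@4,8 dof=2 J2 → L=9 J1=1 J2=7
C@8,6 dof=2 J2 → L=9 J1=1 J2=8
add link → L=10 J1=1 J2=8
R@9,7 dof=1 J1 → L=10 J1=2 J2=8
M=3(L−1)−2J1−J2=3·9−2·2−8=15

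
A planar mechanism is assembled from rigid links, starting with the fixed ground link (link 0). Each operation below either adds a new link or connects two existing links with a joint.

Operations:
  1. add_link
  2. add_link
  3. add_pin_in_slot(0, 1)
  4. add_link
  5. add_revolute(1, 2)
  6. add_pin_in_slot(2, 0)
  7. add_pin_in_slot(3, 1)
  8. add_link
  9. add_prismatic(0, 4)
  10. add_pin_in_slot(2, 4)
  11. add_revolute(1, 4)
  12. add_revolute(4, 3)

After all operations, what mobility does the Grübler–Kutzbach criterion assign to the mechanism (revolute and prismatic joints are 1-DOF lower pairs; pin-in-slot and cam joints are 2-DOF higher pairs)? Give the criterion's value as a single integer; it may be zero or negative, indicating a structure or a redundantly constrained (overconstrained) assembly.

[1;0;0] (link 0 is ground)
L+ [2;0;0]
L+ [3;0;0]
PS(0,1)∈J2 [3;0;1]
L+ [4;0;1]
R(1,2)∈J1 [4;1;1]
PS(2,0)∈J2 [4;1;2]
PS(3,1)∈J2 [4;1;3]
L+ [5;1;3]
P(0,4)∈J1 [5;2;3]
PS(2,4)∈J2 [5;2;4]
R(1,4)∈J1 [5;3;4]
R(4,3)∈J1 [5;4;4]
mobility = 12 − 8 − 4 = 0

M = 0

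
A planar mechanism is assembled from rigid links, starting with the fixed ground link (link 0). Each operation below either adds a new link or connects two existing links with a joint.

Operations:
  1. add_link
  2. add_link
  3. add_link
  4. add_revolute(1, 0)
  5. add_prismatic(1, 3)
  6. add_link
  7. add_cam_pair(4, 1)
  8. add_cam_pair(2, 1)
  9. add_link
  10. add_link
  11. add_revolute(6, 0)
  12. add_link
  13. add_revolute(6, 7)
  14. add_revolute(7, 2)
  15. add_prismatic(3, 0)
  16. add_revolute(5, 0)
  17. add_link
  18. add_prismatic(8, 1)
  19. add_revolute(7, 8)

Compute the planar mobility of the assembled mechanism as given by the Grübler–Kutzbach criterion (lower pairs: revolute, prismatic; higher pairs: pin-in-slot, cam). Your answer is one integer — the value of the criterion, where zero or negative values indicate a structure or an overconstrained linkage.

M = 4

link 0 = ground. State L|J1|J2 = 1|0|0
+link1  2|0|0
+link2  3|0|0
+link3  4|0|0
R(1,0) f=1→J1  4|1|0
P(1,3) f=1→J1  4|2|0
+link4  5|2|0
C(4,1) f=2→J2  5|2|1
C(2,1) f=2→J2  5|2|2
+link5  6|2|2
+link6  7|2|2
R(6,0) f=1→J1  7|3|2
+link7  8|3|2
R(6,7) f=1→J1  8|4|2
R(7,2) f=1→J1  8|5|2
P(3,0) f=1→J1  8|6|2
R(5,0) f=1→J1  8|7|2
+link8  9|7|2
P(8,1) f=1→J1  9|8|2
R(7,8) f=1→J1  9|9|2
M = 3(9−1)−2·9−2 = 24−18−2 = 4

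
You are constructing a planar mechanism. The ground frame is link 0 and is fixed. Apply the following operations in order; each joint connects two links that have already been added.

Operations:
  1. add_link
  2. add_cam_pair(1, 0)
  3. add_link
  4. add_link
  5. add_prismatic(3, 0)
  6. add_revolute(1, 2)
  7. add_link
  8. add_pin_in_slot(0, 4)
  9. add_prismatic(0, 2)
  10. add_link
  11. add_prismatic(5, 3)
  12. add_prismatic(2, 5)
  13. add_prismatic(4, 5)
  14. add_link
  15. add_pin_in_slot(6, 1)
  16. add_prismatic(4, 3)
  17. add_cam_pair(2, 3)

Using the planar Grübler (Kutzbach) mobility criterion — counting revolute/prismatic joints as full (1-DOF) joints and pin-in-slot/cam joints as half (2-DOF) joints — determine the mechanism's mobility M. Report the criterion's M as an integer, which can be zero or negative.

M = 0

L=1 J1=0 J2=0
add link → L=2 J1=0 J2=0
C@1,0 dof=2 J2 → L=2 J1=0 J2=1
add link → L=3 J1=0 J2=1
add link → L=4 J1=0 J2=1
P@3,0 dof=1 J1 → L=4 J1=1 J2=1
R@1,2 dof=1 J1 → L=4 J1=2 J2=1
add link → L=5 J1=2 J2=1
PS@0,4 dof=2 J2 → L=5 J1=2 J2=2
P@0,2 dof=1 J1 → L=5 J1=3 J2=2
add link → L=6 J1=3 J2=2
P@5,3 dof=1 J1 → L=6 J1=4 J2=2
P@2,5 dof=1 J1 → L=6 J1=5 J2=2
P@4,5 dof=1 J1 → L=6 J1=6 J2=2
add link → L=7 J1=6 J2=2
PS@6,1 dof=2 J2 → L=7 J1=6 J2=3
P@4,3 dof=1 J1 → L=7 J1=7 J2=3
C@2,3 dof=2 J2 → L=7 J1=7 J2=4
M=3(L−1)−2J1−J2=3·6−2·7−4=0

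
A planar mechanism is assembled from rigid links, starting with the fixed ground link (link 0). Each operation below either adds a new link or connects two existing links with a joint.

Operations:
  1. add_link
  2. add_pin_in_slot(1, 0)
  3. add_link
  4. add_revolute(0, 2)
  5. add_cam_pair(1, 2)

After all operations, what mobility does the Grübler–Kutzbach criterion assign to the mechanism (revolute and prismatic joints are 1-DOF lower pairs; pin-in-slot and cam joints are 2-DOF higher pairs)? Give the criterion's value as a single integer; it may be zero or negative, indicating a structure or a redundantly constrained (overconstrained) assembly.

ground; <1,0,0>
#1 <2,0,0>
PS:1↔0 J2 <2,0,1>
#2 <3,0,1>
R:0↔2 J1 <3,1,1>
C:1↔2 J2 <3,1,2>
3×2 − 2×1 − 1×2 = 2

M = 2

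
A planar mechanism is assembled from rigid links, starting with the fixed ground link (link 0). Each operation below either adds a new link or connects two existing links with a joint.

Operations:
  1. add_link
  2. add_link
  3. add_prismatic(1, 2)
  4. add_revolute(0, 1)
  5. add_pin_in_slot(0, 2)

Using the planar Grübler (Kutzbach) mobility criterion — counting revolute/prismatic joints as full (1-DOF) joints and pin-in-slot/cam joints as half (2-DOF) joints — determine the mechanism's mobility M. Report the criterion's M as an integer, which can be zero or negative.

L=1 J1=0 J2=0
add link → L=2 J1=0 J2=0
add link → L=3 J1=0 J2=0
P@1,2 dof=1 J1 → L=3 J1=1 J2=0
R@0,1 dof=1 J1 → L=3 J1=2 J2=0
PS@0,2 dof=2 J2 → L=3 J1=2 J2=1
M=3(L−1)−2J1−J2=3·2−2·2−1=1

M = 1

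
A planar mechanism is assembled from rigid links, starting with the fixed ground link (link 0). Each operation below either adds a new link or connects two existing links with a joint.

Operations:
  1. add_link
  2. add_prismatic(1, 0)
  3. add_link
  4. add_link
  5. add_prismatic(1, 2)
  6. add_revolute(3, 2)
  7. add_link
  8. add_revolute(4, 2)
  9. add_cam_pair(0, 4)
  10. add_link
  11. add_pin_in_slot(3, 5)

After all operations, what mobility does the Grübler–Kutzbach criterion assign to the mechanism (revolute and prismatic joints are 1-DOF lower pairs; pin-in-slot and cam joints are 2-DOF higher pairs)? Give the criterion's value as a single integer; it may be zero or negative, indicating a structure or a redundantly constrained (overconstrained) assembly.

M = 5

link 0 = ground. State L|J1|J2 = 1|0|0
+link1  2|0|0
P(1,0) f=1→J1  2|1|0
+link2  3|1|0
+link3  4|1|0
P(1,2) f=1→J1  4|2|0
R(3,2) f=1→J1  4|3|0
+link4  5|3|0
R(4,2) f=1→J1  5|4|0
C(0,4) f=2→J2  5|4|1
+link5  6|4|1
PS(3,5) f=2→J2  6|4|2
M = 3(6−1)−2·4−2 = 15−8−2 = 5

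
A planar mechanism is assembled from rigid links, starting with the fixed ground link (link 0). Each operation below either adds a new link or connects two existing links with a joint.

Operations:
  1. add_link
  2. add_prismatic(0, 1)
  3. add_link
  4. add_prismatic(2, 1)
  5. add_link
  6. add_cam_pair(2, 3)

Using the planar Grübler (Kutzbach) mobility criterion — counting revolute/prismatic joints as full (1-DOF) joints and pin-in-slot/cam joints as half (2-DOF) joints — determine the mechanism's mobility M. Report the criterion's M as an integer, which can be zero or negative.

M = 4

L=1 J1=0 J2=0
add link → L=2 J1=0 J2=0
P@0,1 dof=1 J1 → L=2 J1=1 J2=0
add link → L=3 J1=1 J2=0
P@2,1 dof=1 J1 → L=3 J1=2 J2=0
add link → L=4 J1=2 J2=0
C@2,3 dof=2 J2 → L=4 J1=2 J2=1
M=3(L−1)−2J1−J2=3·3−2·2−1=4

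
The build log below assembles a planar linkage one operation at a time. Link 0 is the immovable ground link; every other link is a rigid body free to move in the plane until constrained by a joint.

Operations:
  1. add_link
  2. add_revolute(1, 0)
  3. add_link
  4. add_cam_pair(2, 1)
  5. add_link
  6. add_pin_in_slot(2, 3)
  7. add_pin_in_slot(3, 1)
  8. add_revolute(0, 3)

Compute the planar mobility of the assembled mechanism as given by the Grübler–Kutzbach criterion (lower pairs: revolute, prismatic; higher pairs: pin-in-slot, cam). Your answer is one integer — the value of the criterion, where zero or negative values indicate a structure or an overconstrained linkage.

M = 2

L=1 J1=0 J2=0
add link → L=2 J1=0 J2=0
R@1,0 dof=1 J1 → L=2 J1=1 J2=0
add link → L=3 J1=1 J2=0
C@2,1 dof=2 J2 → L=3 J1=1 J2=1
add link → L=4 J1=1 J2=1
PS@2,3 dof=2 J2 → L=4 J1=1 J2=2
PS@3,1 dof=2 J2 → L=4 J1=1 J2=3
R@0,3 dof=1 J1 → L=4 J1=2 J2=3
M=3(L−1)−2J1−J2=3·3−2·2−3=2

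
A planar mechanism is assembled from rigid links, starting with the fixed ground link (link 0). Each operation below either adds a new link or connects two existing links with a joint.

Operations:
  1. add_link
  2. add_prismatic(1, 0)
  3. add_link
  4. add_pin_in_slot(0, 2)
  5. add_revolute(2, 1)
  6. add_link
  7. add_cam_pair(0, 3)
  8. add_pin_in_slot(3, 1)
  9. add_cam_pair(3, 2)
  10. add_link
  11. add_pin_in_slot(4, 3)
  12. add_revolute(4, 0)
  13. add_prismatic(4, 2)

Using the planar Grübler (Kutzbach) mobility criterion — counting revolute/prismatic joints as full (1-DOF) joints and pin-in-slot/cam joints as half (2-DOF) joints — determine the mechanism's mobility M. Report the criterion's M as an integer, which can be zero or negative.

M = -1

ground; <1,0,0>
#1 <2,0,0>
P:1↔0 J1 <2,1,0>
#2 <3,1,0>
PS:0↔2 J2 <3,1,1>
R:2↔1 J1 <3,2,1>
#3 <4,2,1>
C:0↔3 J2 <4,2,2>
PS:3↔1 J2 <4,2,3>
C:3↔2 J2 <4,2,4>
#4 <5,2,4>
PS:4↔3 J2 <5,2,5>
R:4↔0 J1 <5,3,5>
P:4↔2 J1 <5,4,5>
3×4 − 2×4 − 1×5 = -1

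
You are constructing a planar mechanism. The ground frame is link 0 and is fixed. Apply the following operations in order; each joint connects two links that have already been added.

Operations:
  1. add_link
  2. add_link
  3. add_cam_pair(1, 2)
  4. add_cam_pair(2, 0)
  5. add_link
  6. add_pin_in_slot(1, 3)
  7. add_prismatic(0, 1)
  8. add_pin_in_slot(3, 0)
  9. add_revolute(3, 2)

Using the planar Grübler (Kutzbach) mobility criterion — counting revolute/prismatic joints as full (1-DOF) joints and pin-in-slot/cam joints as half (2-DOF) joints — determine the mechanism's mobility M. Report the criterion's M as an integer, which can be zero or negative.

link 0 = ground. State L|J1|J2 = 1|0|0
+link1  2|0|0
+link2  3|0|0
C(1,2) f=2→J2  3|0|1
C(2,0) f=2→J2  3|0|2
+link3  4|0|2
PS(1,3) f=2→J2  4|0|3
P(0,1) f=1→J1  4|1|3
PS(3,0) f=2→J2  4|1|4
R(3,2) f=1→J1  4|2|4
M = 3(4−1)−2·2−4 = 9−4−4 = 1

M = 1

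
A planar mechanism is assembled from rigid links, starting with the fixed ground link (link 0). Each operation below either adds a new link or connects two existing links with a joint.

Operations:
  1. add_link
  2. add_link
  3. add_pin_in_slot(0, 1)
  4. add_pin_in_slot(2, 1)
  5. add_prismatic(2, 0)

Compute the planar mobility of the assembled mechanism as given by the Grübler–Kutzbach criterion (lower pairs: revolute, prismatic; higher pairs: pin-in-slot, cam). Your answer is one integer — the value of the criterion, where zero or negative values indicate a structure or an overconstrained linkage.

M = 2

[1;0;0] (link 0 is ground)
L+ [2;0;0]
L+ [3;0;0]
PS(0,1)∈J2 [3;0;1]
PS(2,1)∈J2 [3;0;2]
P(2,0)∈J1 [3;1;2]
mobility = 6 − 2 − 2 = 2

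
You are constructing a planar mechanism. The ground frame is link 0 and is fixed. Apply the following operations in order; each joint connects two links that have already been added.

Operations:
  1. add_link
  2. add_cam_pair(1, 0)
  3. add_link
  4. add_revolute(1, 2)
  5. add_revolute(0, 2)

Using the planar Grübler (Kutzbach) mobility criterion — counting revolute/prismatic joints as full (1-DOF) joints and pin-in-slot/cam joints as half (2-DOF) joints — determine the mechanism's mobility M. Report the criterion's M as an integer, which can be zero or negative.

M = 1

L=1 J1=0 J2=0
add link → L=2 J1=0 J2=0
C@1,0 dof=2 J2 → L=2 J1=0 J2=1
add link → L=3 J1=0 J2=1
R@1,2 dof=1 J1 → L=3 J1=1 J2=1
R@0,2 dof=1 J1 → L=3 J1=2 J2=1
M=3(L−1)−2J1−J2=3·2−2·2−1=1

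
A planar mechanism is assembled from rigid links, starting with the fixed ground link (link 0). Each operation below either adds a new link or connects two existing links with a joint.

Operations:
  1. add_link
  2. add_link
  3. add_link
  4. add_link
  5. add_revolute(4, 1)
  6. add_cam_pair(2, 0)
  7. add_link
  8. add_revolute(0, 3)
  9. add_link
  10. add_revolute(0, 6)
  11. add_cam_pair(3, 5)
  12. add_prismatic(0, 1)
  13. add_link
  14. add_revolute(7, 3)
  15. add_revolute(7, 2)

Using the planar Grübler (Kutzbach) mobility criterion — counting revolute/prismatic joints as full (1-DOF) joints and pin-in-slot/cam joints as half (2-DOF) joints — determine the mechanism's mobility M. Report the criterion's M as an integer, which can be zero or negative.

M = 7

L=1 J1=0 J2=0
add link → L=2 J1=0 J2=0
add link → L=3 J1=0 J2=0
add link → L=4 J1=0 J2=0
add link → L=5 J1=0 J2=0
R@4,1 dof=1 J1 → L=5 J1=1 J2=0
C@2,0 dof=2 J2 → L=5 J1=1 J2=1
add link → L=6 J1=1 J2=1
R@0,3 dof=1 J1 → L=6 J1=2 J2=1
add link → L=7 J1=2 J2=1
R@0,6 dof=1 J1 → L=7 J1=3 J2=1
C@3,5 dof=2 J2 → L=7 J1=3 J2=2
P@0,1 dof=1 J1 → L=7 J1=4 J2=2
add link → L=8 J1=4 J2=2
R@7,3 dof=1 J1 → L=8 J1=5 J2=2
R@7,2 dof=1 J1 → L=8 J1=6 J2=2
M=3(L−1)−2J1−J2=3·7−2·6−2=7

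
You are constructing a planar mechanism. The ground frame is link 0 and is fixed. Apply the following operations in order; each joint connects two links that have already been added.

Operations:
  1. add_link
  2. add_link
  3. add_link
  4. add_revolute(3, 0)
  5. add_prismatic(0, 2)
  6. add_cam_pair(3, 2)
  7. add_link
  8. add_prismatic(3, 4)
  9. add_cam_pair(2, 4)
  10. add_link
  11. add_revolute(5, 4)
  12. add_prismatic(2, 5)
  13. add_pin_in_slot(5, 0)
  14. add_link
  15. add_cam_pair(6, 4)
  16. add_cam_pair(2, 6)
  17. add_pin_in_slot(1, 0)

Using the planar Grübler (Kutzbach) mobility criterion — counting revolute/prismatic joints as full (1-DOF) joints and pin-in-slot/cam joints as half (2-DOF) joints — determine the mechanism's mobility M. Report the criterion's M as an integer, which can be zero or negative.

M = 2

(L,J1,J2)=(1,0,0); link0 fixed
link1: (2,0,0)
link2: (3,0,0)
link3: (4,0,0)
R 3-0 [J1]: (4,1,0)
P 0-2 [J1]: (4,2,0)
C 3-2 [J2]: (4,2,1)
link4: (5,2,1)
P 3-4 [J1]: (5,3,1)
C 2-4 [J2]: (5,3,2)
link5: (6,3,2)
R 5-4 [J1]: (6,4,2)
P 2-5 [J1]: (6,5,2)
PS 5-0 [J2]: (6,5,3)
link6: (7,5,3)
C 6-4 [J2]: (7,5,4)
C 2-6 [J2]: (7,5,5)
PS 1-0 [J2]: (7,5,6)
Grübler: 3·6 − 2·5 − 6 = 2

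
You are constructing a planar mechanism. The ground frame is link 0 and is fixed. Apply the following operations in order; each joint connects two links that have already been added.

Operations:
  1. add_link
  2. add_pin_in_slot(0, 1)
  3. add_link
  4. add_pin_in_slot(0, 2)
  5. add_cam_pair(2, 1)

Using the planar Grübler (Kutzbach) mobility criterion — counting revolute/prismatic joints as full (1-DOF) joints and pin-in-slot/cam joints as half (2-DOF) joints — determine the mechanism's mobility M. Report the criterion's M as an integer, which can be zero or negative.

M = 3

[1;0;0] (link 0 is ground)
L+ [2;0;0]
PS(0,1)∈J2 [2;0;1]
L+ [3;0;1]
PS(0,2)∈J2 [3;0;2]
C(2,1)∈J2 [3;0;3]
mobility = 6 − 0 − 3 = 3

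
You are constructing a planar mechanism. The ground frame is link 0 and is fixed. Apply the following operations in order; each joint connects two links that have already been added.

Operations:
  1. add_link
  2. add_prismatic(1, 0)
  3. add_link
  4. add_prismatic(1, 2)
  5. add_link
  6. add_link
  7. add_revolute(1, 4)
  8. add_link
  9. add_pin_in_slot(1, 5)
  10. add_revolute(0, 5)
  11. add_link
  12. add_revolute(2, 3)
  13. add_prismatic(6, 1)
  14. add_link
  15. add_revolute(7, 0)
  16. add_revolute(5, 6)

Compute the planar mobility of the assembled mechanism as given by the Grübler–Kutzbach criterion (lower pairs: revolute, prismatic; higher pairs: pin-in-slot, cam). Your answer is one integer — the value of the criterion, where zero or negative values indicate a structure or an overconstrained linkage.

M = 4

[1;0;0] (link 0 is ground)
L+ [2;0;0]
P(1,0)∈J1 [2;1;0]
L+ [3;1;0]
P(1,2)∈J1 [3;2;0]
L+ [4;2;0]
L+ [5;2;0]
R(1,4)∈J1 [5;3;0]
L+ [6;3;0]
PS(1,5)∈J2 [6;3;1]
R(0,5)∈J1 [6;4;1]
L+ [7;4;1]
R(2,3)∈J1 [7;5;1]
P(6,1)∈J1 [7;6;1]
L+ [8;6;1]
R(7,0)∈J1 [8;7;1]
R(5,6)∈J1 [8;8;1]
mobility = 21 − 16 − 1 = 4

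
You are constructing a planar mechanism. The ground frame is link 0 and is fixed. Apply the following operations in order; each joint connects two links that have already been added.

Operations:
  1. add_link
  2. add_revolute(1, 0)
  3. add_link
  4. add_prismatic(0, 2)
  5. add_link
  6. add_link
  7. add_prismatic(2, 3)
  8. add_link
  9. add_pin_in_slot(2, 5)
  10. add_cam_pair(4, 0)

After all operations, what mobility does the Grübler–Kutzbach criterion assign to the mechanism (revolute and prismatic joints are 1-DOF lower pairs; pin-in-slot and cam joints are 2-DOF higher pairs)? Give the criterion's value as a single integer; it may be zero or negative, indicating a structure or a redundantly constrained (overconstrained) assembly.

M = 7

L=1 J1=0 J2=0
add link → L=2 J1=0 J2=0
R@1,0 dof=1 J1 → L=2 J1=1 J2=0
add link → L=3 J1=1 J2=0
P@0,2 dof=1 J1 → L=3 J1=2 J2=0
add link → L=4 J1=2 J2=0
add link → L=5 J1=2 J2=0
P@2,3 dof=1 J1 → L=5 J1=3 J2=0
add link → L=6 J1=3 J2=0
PS@2,5 dof=2 J2 → L=6 J1=3 J2=1
C@4,0 dof=2 J2 → L=6 J1=3 J2=2
M=3(L−1)−2J1−J2=3·5−2·3−2=7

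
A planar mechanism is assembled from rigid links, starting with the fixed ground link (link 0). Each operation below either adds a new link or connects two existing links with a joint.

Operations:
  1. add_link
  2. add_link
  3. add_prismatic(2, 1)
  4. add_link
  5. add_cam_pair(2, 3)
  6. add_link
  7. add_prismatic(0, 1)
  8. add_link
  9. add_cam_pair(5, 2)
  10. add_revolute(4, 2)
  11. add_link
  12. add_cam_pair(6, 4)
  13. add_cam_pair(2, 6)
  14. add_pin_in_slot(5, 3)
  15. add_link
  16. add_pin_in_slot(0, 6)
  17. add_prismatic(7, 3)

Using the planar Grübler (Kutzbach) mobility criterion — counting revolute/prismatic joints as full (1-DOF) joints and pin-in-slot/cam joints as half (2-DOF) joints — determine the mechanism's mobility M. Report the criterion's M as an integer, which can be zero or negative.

M = 7

[1;0;0] (link 0 is ground)
L+ [2;0;0]
L+ [3;0;0]
P(2,1)∈J1 [3;1;0]
L+ [4;1;0]
C(2,3)∈J2 [4;1;1]
L+ [5;1;1]
P(0,1)∈J1 [5;2;1]
L+ [6;2;1]
C(5,2)∈J2 [6;2;2]
R(4,2)∈J1 [6;3;2]
L+ [7;3;2]
C(6,4)∈J2 [7;3;3]
C(2,6)∈J2 [7;3;4]
PS(5,3)∈J2 [7;3;5]
L+ [8;3;5]
PS(0,6)∈J2 [8;3;6]
P(7,3)∈J1 [8;4;6]
mobility = 21 − 8 − 6 = 7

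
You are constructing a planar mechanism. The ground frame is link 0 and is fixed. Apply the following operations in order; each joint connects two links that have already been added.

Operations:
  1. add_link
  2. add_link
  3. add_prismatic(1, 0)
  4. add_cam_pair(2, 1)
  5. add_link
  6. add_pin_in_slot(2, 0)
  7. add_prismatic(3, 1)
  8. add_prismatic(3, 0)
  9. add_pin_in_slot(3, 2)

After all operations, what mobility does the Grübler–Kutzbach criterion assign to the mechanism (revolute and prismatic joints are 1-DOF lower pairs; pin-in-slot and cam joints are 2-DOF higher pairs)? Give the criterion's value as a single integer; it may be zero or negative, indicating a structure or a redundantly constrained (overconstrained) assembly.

M = 0

L=1 J1=0 J2=0
add link → L=2 J1=0 J2=0
add link → L=3 J1=0 J2=0
P@1,0 dof=1 J1 → L=3 J1=1 J2=0
C@2,1 dof=2 J2 → L=3 J1=1 J2=1
add link → L=4 J1=1 J2=1
PS@2,0 dof=2 J2 → L=4 J1=1 J2=2
P@3,1 dof=1 J1 → L=4 J1=2 J2=2
P@3,0 dof=1 J1 → L=4 J1=3 J2=2
PS@3,2 dof=2 J2 → L=4 J1=3 J2=3
M=3(L−1)−2J1−J2=3·3−2·3−3=0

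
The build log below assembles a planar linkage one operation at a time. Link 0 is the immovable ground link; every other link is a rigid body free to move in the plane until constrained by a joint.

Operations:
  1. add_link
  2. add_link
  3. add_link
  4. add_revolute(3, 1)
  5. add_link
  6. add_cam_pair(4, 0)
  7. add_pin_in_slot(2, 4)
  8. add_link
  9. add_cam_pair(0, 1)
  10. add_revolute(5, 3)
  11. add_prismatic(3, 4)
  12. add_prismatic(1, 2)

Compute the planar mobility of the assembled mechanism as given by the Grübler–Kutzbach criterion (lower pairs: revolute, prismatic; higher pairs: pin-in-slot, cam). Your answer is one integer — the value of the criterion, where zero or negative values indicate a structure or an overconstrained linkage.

(L,J1,J2)=(1,0,0); link0 fixed
link1: (2,0,0)
link2: (3,0,0)
link3: (4,0,0)
R 3-1 [J1]: (4,1,0)
link4: (5,1,0)
C 4-0 [J2]: (5,1,1)
PS 2-4 [J2]: (5,1,2)
link5: (6,1,2)
C 0-1 [J2]: (6,1,3)
R 5-3 [J1]: (6,2,3)
P 3-4 [J1]: (6,3,3)
P 1-2 [J1]: (6,4,3)
Grübler: 3·5 − 2·4 − 3 = 4

M = 4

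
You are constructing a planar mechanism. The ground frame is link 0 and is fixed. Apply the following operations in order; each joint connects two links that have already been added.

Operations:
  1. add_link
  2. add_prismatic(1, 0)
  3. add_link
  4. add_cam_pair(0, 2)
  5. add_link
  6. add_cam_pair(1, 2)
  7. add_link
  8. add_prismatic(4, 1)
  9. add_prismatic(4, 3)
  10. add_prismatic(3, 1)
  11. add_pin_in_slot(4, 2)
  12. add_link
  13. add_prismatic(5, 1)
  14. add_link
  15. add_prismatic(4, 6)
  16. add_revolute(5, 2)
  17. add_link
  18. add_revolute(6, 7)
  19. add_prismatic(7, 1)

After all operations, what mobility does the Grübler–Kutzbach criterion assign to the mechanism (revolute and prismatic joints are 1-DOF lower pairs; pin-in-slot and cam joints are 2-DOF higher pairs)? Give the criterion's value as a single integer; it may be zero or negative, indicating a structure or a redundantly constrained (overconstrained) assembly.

L=1 J1=0 J2=0
add link → L=2 J1=0 J2=0
P@1,0 dof=1 J1 → L=2 J1=1 J2=0
add link → L=3 J1=1 J2=0
C@0,2 dof=2 J2 → L=3 J1=1 J2=1
add link → L=4 J1=1 J2=1
C@1,2 dof=2 J2 → L=4 J1=1 J2=2
add link → L=5 J1=1 J2=2
P@4,1 dof=1 J1 → L=5 J1=2 J2=2
P@4,3 dof=1 J1 → L=5 J1=3 J2=2
P@3,1 dof=1 J1 → L=5 J1=4 J2=2
PS@4,2 dof=2 J2 → L=5 J1=4 J2=3
add link → L=6 J1=4 J2=3
P@5,1 dof=1 J1 → L=6 J1=5 J2=3
add link → L=7 J1=5 J2=3
P@4,6 dof=1 J1 → L=7 J1=6 J2=3
R@5,2 dof=1 J1 → L=7 J1=7 J2=3
add link → L=8 J1=7 J2=3
R@6,7 dof=1 J1 → L=8 J1=8 J2=3
P@7,1 dof=1 J1 → L=8 J1=9 J2=3
M=3(L−1)−2J1−J2=3·7−2·9−3=0

M = 0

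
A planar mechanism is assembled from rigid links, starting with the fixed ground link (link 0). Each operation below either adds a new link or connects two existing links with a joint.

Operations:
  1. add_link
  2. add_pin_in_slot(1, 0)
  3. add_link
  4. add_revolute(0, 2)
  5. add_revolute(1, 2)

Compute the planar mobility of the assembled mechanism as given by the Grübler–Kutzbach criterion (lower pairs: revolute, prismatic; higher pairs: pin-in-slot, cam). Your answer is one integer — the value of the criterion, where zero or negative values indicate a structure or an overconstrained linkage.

M = 1

(L,J1,J2)=(1,0,0); link0 fixed
link1: (2,0,0)
PS 1-0 [J2]: (2,0,1)
link2: (3,0,1)
R 0-2 [J1]: (3,1,1)
R 1-2 [J1]: (3,2,1)
Grübler: 3·2 − 2·2 − 1 = 1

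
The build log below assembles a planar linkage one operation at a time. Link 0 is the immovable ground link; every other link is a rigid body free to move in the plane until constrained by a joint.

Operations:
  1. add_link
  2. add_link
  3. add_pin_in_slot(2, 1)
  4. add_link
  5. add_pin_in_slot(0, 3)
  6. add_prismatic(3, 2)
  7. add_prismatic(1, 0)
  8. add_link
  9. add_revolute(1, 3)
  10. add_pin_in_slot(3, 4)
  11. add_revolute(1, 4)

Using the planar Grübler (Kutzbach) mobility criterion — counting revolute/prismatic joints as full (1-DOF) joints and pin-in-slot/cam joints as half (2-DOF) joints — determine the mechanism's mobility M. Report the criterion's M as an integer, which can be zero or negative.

L=1 J1=0 J2=0
add link → L=2 J1=0 J2=0
add link → L=3 J1=0 J2=0
PS@2,1 dof=2 J2 → L=3 J1=0 J2=1
add link → L=4 J1=0 J2=1
PS@0,3 dof=2 J2 → L=4 J1=0 J2=2
P@3,2 dof=1 J1 → L=4 J1=1 J2=2
P@1,0 dof=1 J1 → L=4 J1=2 J2=2
add link → L=5 J1=2 J2=2
R@1,3 dof=1 J1 → L=5 J1=3 J2=2
PS@3,4 dof=2 J2 → L=5 J1=3 J2=3
R@1,4 dof=1 J1 → L=5 J1=4 J2=3
M=3(L−1)−2J1−J2=3·4−2·4−3=1

M = 1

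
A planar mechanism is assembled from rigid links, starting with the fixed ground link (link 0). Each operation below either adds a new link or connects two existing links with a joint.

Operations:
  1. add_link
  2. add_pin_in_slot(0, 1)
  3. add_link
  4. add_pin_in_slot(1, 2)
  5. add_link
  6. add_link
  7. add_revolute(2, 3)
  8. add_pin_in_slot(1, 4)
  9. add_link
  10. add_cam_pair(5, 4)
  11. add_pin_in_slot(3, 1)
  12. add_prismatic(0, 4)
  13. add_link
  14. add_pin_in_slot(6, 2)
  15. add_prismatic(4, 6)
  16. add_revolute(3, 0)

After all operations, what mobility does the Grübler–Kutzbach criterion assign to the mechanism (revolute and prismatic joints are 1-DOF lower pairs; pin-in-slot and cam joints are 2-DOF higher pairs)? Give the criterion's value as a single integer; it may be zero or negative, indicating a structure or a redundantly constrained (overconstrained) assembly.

M = 4

L=1 J1=0 J2=0
add link → L=2 J1=0 J2=0
PS@0,1 dof=2 J2 → L=2 J1=0 J2=1
add link → L=3 J1=0 J2=1
PS@1,2 dof=2 J2 → L=3 J1=0 J2=2
add link → L=4 J1=0 J2=2
add link → L=5 J1=0 J2=2
R@2,3 dof=1 J1 → L=5 J1=1 J2=2
PS@1,4 dof=2 J2 → L=5 J1=1 J2=3
add link → L=6 J1=1 J2=3
C@5,4 dof=2 J2 → L=6 J1=1 J2=4
PS@3,1 dof=2 J2 → L=6 J1=1 J2=5
P@0,4 dof=1 J1 → L=6 J1=2 J2=5
add link → L=7 J1=2 J2=5
PS@6,2 dof=2 J2 → L=7 J1=2 J2=6
P@4,6 dof=1 J1 → L=7 J1=3 J2=6
R@3,0 dof=1 J1 → L=7 J1=4 J2=6
M=3(L−1)−2J1−J2=3·6−2·4−6=4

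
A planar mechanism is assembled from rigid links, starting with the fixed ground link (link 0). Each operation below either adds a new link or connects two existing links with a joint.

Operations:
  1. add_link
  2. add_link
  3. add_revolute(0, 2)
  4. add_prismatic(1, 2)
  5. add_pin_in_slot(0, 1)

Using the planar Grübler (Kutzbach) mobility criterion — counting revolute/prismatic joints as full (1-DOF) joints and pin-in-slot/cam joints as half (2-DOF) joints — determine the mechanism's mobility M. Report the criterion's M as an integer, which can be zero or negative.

M = 1

(L,J1,J2)=(1,0,0); link0 fixed
link1: (2,0,0)
link2: (3,0,0)
R 0-2 [J1]: (3,1,0)
P 1-2 [J1]: (3,2,0)
PS 0-1 [J2]: (3,2,1)
Grübler: 3·2 − 2·2 − 1 = 1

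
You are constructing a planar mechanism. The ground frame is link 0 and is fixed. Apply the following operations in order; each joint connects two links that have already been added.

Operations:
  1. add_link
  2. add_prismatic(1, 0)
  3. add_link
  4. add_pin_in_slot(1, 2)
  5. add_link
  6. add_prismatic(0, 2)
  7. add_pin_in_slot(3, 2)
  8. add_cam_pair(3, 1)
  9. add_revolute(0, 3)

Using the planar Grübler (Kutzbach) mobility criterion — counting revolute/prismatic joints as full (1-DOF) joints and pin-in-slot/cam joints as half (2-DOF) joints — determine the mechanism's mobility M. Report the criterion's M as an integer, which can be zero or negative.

(L,J1,J2)=(1,0,0); link0 fixed
link1: (2,0,0)
P 1-0 [J1]: (2,1,0)
link2: (3,1,0)
PS 1-2 [J2]: (3,1,1)
link3: (4,1,1)
P 0-2 [J1]: (4,2,1)
PS 3-2 [J2]: (4,2,2)
C 3-1 [J2]: (4,2,3)
R 0-3 [J1]: (4,3,3)
Grübler: 3·3 − 2·3 − 3 = 0

M = 0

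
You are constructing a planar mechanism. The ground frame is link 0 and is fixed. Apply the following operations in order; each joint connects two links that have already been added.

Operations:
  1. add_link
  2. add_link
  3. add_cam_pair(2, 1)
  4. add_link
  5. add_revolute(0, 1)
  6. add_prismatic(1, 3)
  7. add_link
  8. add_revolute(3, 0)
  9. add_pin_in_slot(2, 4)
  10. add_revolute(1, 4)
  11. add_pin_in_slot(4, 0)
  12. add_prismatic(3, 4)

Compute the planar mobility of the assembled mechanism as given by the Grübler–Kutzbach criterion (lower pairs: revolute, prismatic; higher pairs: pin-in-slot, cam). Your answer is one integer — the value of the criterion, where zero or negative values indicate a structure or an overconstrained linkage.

[1;0;0] (link 0 is ground)
L+ [2;0;0]
L+ [3;0;0]
C(2,1)∈J2 [3;0;1]
L+ [4;0;1]
R(0,1)∈J1 [4;1;1]
P(1,3)∈J1 [4;2;1]
L+ [5;2;1]
R(3,0)∈J1 [5;3;1]
PS(2,4)∈J2 [5;3;2]
R(1,4)∈J1 [5;4;2]
PS(4,0)∈J2 [5;4;3]
P(3,4)∈J1 [5;5;3]
mobility = 12 − 10 − 3 = -1

M = -1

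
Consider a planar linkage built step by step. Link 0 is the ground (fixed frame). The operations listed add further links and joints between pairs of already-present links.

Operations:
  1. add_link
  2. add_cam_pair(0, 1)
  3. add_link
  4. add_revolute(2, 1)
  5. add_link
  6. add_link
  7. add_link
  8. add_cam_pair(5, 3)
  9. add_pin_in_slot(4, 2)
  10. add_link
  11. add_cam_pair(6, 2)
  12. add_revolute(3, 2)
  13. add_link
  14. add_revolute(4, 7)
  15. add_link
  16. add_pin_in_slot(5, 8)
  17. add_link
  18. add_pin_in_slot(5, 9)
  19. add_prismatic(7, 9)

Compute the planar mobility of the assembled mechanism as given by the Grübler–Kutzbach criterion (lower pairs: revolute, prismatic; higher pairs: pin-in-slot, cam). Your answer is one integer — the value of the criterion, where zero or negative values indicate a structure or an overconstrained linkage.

M = 13

ground; <1,0,0>
#1 <2,0,0>
C:0↔1 J2 <2,0,1>
#2 <3,0,1>
R:2↔1 J1 <3,1,1>
#3 <4,1,1>
#4 <5,1,1>
#5 <6,1,1>
C:5↔3 J2 <6,1,2>
PS:4↔2 J2 <6,1,3>
#6 <7,1,3>
C:6↔2 J2 <7,1,4>
R:3↔2 J1 <7,2,4>
#7 <8,2,4>
R:4↔7 J1 <8,3,4>
#8 <9,3,4>
PS:5↔8 J2 <9,3,5>
#9 <10,3,5>
PS:5↔9 J2 <10,3,6>
P:7↔9 J1 <10,4,6>
3×9 − 2×4 − 1×6 = 13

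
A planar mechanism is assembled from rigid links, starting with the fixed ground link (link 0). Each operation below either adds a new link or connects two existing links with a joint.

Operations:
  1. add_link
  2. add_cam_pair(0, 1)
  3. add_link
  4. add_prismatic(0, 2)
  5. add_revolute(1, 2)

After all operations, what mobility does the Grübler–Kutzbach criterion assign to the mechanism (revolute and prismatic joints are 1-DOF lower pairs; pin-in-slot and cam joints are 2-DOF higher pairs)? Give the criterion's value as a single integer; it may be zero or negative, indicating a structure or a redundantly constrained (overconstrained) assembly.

link 0 = ground. State L|J1|J2 = 1|0|0
+link1  2|0|0
C(0,1) f=2→J2  2|0|1
+link2  3|0|1
P(0,2) f=1→J1  3|1|1
R(1,2) f=1→J1  3|2|1
M = 3(3−1)−2·2−1 = 6−4−1 = 1

M = 1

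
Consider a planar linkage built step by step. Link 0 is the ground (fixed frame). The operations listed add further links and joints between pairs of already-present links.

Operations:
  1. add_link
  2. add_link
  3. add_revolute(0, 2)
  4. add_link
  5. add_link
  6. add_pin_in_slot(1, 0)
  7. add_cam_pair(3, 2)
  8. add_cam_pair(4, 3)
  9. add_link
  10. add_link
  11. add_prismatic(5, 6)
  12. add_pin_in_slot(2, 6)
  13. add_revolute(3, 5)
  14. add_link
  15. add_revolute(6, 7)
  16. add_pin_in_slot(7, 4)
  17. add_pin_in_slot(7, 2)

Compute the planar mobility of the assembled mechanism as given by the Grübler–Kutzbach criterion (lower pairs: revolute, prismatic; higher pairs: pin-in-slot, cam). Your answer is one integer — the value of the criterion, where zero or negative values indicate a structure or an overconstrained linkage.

M = 7

link 0 = ground. State L|J1|J2 = 1|0|0
+link1  2|0|0
+link2  3|0|0
R(0,2) f=1→J1  3|1|0
+link3  4|1|0
+link4  5|1|0
PS(1,0) f=2→J2  5|1|1
C(3,2) f=2→J2  5|1|2
C(4,3) f=2→J2  5|1|3
+link5  6|1|3
+link6  7|1|3
P(5,6) f=1→J1  7|2|3
PS(2,6) f=2→J2  7|2|4
R(3,5) f=1→J1  7|3|4
+link7  8|3|4
R(6,7) f=1→J1  8|4|4
PS(7,4) f=2→J2  8|4|5
PS(7,2) f=2→J2  8|4|6
M = 3(8−1)−2·4−6 = 21−8−6 = 7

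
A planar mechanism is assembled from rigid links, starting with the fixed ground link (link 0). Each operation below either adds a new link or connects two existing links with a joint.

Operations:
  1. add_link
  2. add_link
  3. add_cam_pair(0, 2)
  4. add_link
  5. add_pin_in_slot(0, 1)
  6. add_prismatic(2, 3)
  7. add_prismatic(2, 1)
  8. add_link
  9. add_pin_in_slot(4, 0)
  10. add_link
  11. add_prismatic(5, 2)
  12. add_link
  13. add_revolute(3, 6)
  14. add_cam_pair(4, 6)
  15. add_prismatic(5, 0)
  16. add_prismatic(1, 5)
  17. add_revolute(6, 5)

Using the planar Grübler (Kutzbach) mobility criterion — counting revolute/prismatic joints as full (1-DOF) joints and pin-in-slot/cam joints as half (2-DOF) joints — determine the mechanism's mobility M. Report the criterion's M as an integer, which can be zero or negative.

ground; <1,0,0>
#1 <2,0,0>
#2 <3,0,0>
C:0↔2 J2 <3,0,1>
#3 <4,0,1>
PS:0↔1 J2 <4,0,2>
P:2↔3 J1 <4,1,2>
P:2↔1 J1 <4,2,2>
#4 <5,2,2>
PS:4↔0 J2 <5,2,3>
#5 <6,2,3>
P:5↔2 J1 <6,3,3>
#6 <7,3,3>
R:3↔6 J1 <7,4,3>
C:4↔6 J2 <7,4,4>
P:5↔0 J1 <7,5,4>
P:1↔5 J1 <7,6,4>
R:6↔5 J1 <7,7,4>
3×6 − 2×7 − 1×4 = 0

M = 0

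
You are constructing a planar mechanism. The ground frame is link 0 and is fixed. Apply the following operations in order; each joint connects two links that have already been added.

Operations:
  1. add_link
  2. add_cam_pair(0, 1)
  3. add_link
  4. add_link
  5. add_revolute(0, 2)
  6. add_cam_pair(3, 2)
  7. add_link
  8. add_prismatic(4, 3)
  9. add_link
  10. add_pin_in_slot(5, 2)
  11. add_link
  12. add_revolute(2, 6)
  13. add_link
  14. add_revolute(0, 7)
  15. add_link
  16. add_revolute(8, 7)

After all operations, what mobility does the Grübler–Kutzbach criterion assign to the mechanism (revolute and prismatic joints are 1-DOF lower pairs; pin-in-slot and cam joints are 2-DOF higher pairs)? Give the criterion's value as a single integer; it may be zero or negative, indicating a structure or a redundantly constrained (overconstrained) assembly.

link 0 = ground. State L|J1|J2 = 1|0|0
+link1  2|0|0
C(0,1) f=2→J2  2|0|1
+link2  3|0|1
+link3  4|0|1
R(0,2) f=1→J1  4|1|1
C(3,2) f=2→J2  4|1|2
+link4  5|1|2
P(4,3) f=1→J1  5|2|2
+link5  6|2|2
PS(5,2) f=2→J2  6|2|3
+link6  7|2|3
R(2,6) f=1→J1  7|3|3
+link7  8|3|3
R(0,7) f=1→J1  8|4|3
+link8  9|4|3
R(8,7) f=1→J1  9|5|3
M = 3(9−1)−2·5−3 = 24−10−3 = 11

M = 11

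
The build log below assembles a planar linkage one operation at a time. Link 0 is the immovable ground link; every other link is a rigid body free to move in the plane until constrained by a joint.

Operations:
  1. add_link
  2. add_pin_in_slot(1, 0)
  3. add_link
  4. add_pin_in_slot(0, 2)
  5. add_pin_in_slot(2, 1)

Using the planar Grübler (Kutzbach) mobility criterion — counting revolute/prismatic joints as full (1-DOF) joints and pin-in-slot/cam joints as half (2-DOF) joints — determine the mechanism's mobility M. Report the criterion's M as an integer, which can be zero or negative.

(L,J1,J2)=(1,0,0); link0 fixed
link1: (2,0,0)
PS 1-0 [J2]: (2,0,1)
link2: (3,0,1)
PS 0-2 [J2]: (3,0,2)
PS 2-1 [J2]: (3,0,3)
Grübler: 3·2 − 2·0 − 3 = 3

M = 3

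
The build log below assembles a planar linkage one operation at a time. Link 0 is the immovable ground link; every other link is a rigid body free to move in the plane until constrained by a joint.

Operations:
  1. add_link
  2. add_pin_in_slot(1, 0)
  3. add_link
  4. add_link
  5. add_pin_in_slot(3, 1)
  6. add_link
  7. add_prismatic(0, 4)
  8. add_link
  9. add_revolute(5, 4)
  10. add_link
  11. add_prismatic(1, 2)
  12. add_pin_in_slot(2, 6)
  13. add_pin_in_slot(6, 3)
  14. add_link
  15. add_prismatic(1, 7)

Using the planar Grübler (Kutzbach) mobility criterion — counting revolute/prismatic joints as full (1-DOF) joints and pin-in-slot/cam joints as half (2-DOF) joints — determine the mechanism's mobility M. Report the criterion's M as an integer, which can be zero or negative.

M = 9

L=1 J1=0 J2=0
add link → L=2 J1=0 J2=0
PS@1,0 dof=2 J2 → L=2 J1=0 J2=1
add link → L=3 J1=0 J2=1
add link → L=4 J1=0 J2=1
PS@3,1 dof=2 J2 → L=4 J1=0 J2=2
add link → L=5 J1=0 J2=2
P@0,4 dof=1 J1 → L=5 J1=1 J2=2
add link → L=6 J1=1 J2=2
R@5,4 dof=1 J1 → L=6 J1=2 J2=2
add link → L=7 J1=2 J2=2
P@1,2 dof=1 J1 → L=7 J1=3 J2=2
PS@2,6 dof=2 J2 → L=7 J1=3 J2=3
PS@6,3 dof=2 J2 → L=7 J1=3 J2=4
add link → L=8 J1=3 J2=4
P@1,7 dof=1 J1 → L=8 J1=4 J2=4
M=3(L−1)−2J1−J2=3·7−2·4−4=9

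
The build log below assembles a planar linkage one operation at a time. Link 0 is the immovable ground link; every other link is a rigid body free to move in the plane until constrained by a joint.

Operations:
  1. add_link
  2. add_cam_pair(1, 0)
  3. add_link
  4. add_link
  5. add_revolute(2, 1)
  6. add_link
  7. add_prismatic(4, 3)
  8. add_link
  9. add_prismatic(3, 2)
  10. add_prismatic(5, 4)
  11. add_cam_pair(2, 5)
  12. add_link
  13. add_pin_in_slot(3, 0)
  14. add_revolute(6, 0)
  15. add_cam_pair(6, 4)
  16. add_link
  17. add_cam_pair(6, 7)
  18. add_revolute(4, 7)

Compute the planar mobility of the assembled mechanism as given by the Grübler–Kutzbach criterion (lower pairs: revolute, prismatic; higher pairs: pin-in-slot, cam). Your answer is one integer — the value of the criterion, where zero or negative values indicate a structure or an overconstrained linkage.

M = 4

(L,J1,J2)=(1,0,0); link0 fixed
link1: (2,0,0)
C 1-0 [J2]: (2,0,1)
link2: (3,0,1)
link3: (4,0,1)
R 2-1 [J1]: (4,1,1)
link4: (5,1,1)
P 4-3 [J1]: (5,2,1)
link5: (6,2,1)
P 3-2 [J1]: (6,3,1)
P 5-4 [J1]: (6,4,1)
C 2-5 [J2]: (6,4,2)
link6: (7,4,2)
PS 3-0 [J2]: (7,4,3)
R 6-0 [J1]: (7,5,3)
C 6-4 [J2]: (7,5,4)
link7: (8,5,4)
C 6-7 [J2]: (8,5,5)
R 4-7 [J1]: (8,6,5)
Grübler: 3·7 − 2·6 − 5 = 4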